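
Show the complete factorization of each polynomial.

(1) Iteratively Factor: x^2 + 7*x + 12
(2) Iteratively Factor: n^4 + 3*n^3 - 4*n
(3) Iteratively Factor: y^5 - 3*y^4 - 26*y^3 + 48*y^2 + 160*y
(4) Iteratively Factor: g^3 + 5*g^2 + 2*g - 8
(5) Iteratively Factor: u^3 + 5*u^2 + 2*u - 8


(1) = (x + 3)*(x + 4)
(2) = (n + 2)*(n^3 + n^2 - 2*n) = (n + 2)^2*(n^2 - n) = n*(n + 2)^2*(n - 1)
(3) = (y - 4)*(y^4 + y^3 - 22*y^2 - 40*y) = y*(y - 4)*(y^3 + y^2 - 22*y - 40) = y*(y - 4)*(y + 2)*(y^2 - y - 20) = y*(y - 5)*(y - 4)*(y + 2)*(y + 4)
(4) = (g - 1)*(g^2 + 6*g + 8) = (g - 1)*(g + 4)*(g + 2)
(5) = (u + 2)*(u^2 + 3*u - 4) = (u + 2)*(u + 4)*(u - 1)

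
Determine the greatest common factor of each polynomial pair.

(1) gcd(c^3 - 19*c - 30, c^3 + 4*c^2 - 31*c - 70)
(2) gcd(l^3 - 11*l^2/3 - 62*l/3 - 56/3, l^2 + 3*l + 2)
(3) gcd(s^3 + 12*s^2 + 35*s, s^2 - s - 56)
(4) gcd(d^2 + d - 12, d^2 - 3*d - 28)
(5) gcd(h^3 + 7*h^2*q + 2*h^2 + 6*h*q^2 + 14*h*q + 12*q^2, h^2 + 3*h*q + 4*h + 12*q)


(1) = c^2 - 3*c - 10
(2) = l + 2
(3) = gcd(s*(s + 5)*(s + 7), (s - 8)*(s + 7)) = s + 7
(4) = gcd((d - 3)*(d + 4), (d - 7)*(d + 4)) = d + 4
(5) = gcd((h + 2)*(h + q)*(h + 6*q), (h + 4)*(h + 3*q)) = 1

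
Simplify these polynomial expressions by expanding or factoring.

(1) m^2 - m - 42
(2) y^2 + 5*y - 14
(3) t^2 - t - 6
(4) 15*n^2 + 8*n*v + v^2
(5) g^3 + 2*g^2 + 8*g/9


(1) = (m - 7)*(m + 6)
(2) = (y - 2)*(y + 7)
(3) = (t - 3)*(t + 2)
(4) = (3*n + v)*(5*n + v)
(5) = g*(g + 2/3)*(g + 4/3)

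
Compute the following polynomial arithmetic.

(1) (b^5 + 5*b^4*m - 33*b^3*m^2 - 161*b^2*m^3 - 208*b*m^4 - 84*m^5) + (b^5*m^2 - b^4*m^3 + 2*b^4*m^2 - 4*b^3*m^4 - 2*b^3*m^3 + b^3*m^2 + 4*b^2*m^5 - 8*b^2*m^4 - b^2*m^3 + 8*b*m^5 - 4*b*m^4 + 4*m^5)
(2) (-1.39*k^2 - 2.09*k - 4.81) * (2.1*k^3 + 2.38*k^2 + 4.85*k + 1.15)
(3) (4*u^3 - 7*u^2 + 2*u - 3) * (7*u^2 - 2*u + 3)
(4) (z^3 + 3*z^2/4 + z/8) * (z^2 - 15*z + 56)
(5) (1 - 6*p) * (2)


(1) = b^5*m^2 + b^5 - b^4*m^3 + 2*b^4*m^2 + 5*b^4*m - 4*b^3*m^4 - 2*b^3*m^3 - 32*b^3*m^2 + 4*b^2*m^5 - 8*b^2*m^4 - 162*b^2*m^3 + 8*b*m^5 - 212*b*m^4 - 80*m^5
(2) = -2.919*k^5 - 7.6972*k^4 - 21.8167*k^3 - 23.1828*k^2 - 25.732*k - 5.5315
(3) = 28*u^5 - 57*u^4 + 40*u^3 - 46*u^2 + 12*u - 9
(4) = z^5 - 57*z^4/4 + 359*z^3/8 + 321*z^2/8 + 7*z
(5) = 2 - 12*p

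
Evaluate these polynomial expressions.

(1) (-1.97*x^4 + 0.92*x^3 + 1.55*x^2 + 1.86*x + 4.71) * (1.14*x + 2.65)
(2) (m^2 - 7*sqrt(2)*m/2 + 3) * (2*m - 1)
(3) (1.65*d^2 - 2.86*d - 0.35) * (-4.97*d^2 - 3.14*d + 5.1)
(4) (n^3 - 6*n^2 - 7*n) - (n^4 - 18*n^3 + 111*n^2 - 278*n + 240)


(1) = -2.2458*x^5 - 4.1717*x^4 + 4.205*x^3 + 6.2279*x^2 + 10.2984*x + 12.4815
(2) = 2*m^3 - 7*sqrt(2)*m^2 - m^2 + 7*sqrt(2)*m/2 + 6*m - 3
(3) = -8.2005*d^4 + 9.0332*d^3 + 19.1349*d^2 - 13.487*d - 1.785
(4) = -n^4 + 19*n^3 - 117*n^2 + 271*n - 240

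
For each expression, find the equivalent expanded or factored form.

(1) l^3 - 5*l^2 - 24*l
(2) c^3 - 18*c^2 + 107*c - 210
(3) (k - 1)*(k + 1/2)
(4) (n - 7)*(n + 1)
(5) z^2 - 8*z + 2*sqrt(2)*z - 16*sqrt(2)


(1) = l*(l - 8)*(l + 3)
(2) = (c - 7)*(c - 6)*(c - 5)
(3) = k^2 - k/2 - 1/2
(4) = n^2 - 6*n - 7
(5) = (z - 8)*(z + 2*sqrt(2))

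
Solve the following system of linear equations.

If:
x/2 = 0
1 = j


Then:
j = 1
x = 0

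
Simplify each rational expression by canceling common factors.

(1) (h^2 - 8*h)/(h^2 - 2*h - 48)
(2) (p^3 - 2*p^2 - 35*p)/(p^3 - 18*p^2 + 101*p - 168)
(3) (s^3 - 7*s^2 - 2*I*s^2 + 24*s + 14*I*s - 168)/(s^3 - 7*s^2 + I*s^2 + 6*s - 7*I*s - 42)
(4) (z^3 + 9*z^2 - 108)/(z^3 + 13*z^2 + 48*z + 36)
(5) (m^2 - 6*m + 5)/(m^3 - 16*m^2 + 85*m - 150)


(1) = h/(h + 6)
(2) = (p^2 + 5*p)/(p^2 - 11*p + 24)
(3) = (s^2 - 2*I*s + 24)/(s^2 + I*s + 6)
(4) = (z - 3)/(z + 1)
(5) = (m - 1)/(m^2 - 11*m + 30)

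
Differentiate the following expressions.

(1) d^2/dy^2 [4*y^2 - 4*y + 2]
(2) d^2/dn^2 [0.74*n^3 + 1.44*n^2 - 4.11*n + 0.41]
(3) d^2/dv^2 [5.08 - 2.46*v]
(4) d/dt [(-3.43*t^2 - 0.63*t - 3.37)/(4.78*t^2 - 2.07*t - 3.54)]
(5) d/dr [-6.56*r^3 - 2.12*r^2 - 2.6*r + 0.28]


(1) = 8
(2) = 4.44*n + 2.88
(3) = 0
(4) = (10.1115*t^2 + 56.5016*t - 4.7457)/(22.8484*t^4 - 19.7892*t^3 - 29.5575*t^2 + 14.6556*t + 12.5316)
(5) = -19.68*r^2 - 4.24*r - 2.6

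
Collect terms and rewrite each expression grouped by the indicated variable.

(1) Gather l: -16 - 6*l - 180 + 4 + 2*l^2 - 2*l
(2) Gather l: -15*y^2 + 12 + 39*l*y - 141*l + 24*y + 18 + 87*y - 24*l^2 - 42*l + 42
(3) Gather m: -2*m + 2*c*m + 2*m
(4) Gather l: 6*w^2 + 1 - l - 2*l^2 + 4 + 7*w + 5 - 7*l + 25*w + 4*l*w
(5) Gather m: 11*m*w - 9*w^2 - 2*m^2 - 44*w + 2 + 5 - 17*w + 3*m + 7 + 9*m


(1) = 2*l^2 - 8*l - 192
(2) = -24*l^2 + l*(39*y - 183) - 15*y^2 + 111*y + 72
(3) = 2*c*m
(4) = -2*l^2 + l*(4*w - 8) + 6*w^2 + 32*w + 10
(5) = -2*m^2 + m*(11*w + 12) - 9*w^2 - 61*w + 14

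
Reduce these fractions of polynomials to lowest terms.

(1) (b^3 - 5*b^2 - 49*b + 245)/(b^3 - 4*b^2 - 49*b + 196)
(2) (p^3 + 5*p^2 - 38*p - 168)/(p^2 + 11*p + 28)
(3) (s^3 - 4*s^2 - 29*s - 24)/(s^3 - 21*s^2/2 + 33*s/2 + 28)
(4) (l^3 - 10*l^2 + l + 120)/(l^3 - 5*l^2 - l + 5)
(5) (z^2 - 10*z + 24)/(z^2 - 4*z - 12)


(1) = (b - 5)/(b - 4)
(2) = p - 6
(3) = (2*s + 6)/(2*s - 7)
(4) = (l^2 - 5*l - 24)/(l^2 - 1)
(5) = (z - 4)/(z + 2)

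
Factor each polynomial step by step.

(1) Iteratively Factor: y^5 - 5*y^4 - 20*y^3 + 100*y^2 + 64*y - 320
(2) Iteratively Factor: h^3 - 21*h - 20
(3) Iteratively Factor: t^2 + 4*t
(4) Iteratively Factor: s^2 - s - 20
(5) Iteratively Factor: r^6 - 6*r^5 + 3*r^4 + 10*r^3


(1) = (y + 4)*(y^4 - 9*y^3 + 16*y^2 + 36*y - 80) = (y + 2)*(y + 4)*(y^3 - 11*y^2 + 38*y - 40) = (y - 5)*(y + 2)*(y + 4)*(y^2 - 6*y + 8) = (y - 5)*(y - 4)*(y + 2)*(y + 4)*(y - 2)
(2) = (h + 4)*(h^2 - 4*h - 5) = (h + 1)*(h + 4)*(h - 5)
(3) = (t + 4)*(t)
(4) = (s - 5)*(s + 4)
(5) = (r + 1)*(r^5 - 7*r^4 + 10*r^3) = r*(r + 1)*(r^4 - 7*r^3 + 10*r^2) = r*(r - 5)*(r + 1)*(r^3 - 2*r^2) = r^2*(r - 5)*(r + 1)*(r^2 - 2*r) = r^3*(r - 5)*(r + 1)*(r - 2)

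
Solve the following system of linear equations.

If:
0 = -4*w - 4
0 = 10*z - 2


Then:
w = -1
z = 1/5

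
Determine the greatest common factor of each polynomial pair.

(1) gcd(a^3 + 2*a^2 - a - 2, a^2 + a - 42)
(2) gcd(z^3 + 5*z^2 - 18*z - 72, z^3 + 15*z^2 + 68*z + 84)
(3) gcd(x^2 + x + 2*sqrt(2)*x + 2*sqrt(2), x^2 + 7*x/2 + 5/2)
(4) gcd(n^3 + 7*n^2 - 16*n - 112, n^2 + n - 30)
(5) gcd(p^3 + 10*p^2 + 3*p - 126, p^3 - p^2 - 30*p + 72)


(1) = 1
(2) = z + 6
(3) = x + 1
(4) = 1
(5) = gcd((p - 3)*(p + 6)*(p + 7), (p - 4)*(p - 3)*(p + 6)) = p^2 + 3*p - 18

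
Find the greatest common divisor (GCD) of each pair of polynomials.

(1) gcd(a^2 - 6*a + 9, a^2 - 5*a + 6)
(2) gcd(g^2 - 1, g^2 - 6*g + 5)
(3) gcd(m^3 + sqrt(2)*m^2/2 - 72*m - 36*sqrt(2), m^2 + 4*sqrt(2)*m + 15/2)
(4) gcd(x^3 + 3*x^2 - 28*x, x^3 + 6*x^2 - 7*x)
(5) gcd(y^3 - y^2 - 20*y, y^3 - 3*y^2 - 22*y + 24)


(1) = gcd((a - 3)^2, (a - 3)*(a - 2)) = a - 3
(2) = g - 1
(3) = gcd((m - 6*sqrt(2))*(m + sqrt(2)/2)*(m + 6*sqrt(2)), (m + 3*sqrt(2)/2)*(m + 5*sqrt(2)/2)) = 1
(4) = x^2 + 7*x
(5) = y + 4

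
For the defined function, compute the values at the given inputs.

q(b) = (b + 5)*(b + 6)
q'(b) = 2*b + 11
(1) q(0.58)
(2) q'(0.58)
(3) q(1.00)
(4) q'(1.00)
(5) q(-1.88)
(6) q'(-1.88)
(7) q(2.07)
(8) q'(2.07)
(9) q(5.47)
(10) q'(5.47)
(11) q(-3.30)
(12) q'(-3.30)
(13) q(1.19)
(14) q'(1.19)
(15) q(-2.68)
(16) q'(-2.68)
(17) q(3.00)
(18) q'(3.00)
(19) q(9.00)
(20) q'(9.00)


(1) = 36.72
(2) = 12.16
(3) = 42.00
(4) = 13.00
(5) = 12.85
(6) = 7.24
(7) = 57.05
(8) = 15.14
(9) = 120.09
(10) = 21.94
(11) = 4.59
(12) = 4.40
(13) = 44.51
(14) = 13.38
(15) = 7.70
(16) = 5.64
(17) = 72.00
(18) = 17.00
(19) = 210.00
(20) = 29.00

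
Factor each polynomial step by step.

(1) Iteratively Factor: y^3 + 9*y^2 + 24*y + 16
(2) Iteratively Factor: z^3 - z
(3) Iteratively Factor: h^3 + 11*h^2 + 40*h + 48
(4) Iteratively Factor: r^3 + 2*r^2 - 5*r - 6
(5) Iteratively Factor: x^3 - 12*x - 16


(1) = (y + 4)*(y^2 + 5*y + 4) = (y + 1)*(y + 4)*(y + 4)
(2) = (z + 1)*(z^2 - z) = (z - 1)*(z + 1)*(z)
(3) = (h + 4)*(h^2 + 7*h + 12) = (h + 4)^2*(h + 3)
(4) = (r + 3)*(r^2 - r - 2) = (r + 1)*(r + 3)*(r - 2)
(5) = (x + 2)*(x^2 - 2*x - 8) = (x + 2)^2*(x - 4)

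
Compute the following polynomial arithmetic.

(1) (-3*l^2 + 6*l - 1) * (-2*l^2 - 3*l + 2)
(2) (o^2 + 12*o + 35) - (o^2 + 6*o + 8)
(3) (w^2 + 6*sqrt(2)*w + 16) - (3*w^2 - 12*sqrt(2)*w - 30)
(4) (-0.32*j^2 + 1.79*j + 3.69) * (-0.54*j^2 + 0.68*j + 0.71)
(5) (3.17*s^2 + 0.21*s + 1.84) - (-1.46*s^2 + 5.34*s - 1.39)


(1) = 6*l^4 - 3*l^3 - 22*l^2 + 15*l - 2
(2) = 6*o + 27
(3) = -2*w^2 + 18*sqrt(2)*w + 46
(4) = 0.1728*j^4 - 1.1842*j^3 - 1.0026*j^2 + 3.7801*j + 2.6199
(5) = 4.63*s^2 - 5.13*s + 3.23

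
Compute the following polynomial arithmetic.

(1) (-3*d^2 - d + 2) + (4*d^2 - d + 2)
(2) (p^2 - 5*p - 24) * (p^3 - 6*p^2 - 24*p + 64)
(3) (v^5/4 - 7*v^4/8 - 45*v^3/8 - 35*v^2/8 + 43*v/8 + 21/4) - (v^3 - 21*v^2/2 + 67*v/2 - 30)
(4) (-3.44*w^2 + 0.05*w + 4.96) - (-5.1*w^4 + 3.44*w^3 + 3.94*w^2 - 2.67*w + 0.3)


(1) = d^2 - 2*d + 4
(2) = p^5 - 11*p^4 - 18*p^3 + 328*p^2 + 256*p - 1536
(3) = v^5/4 - 7*v^4/8 - 53*v^3/8 + 49*v^2/8 - 225*v/8 + 141/4
(4) = 5.1*w^4 - 3.44*w^3 - 7.38*w^2 + 2.72*w + 4.66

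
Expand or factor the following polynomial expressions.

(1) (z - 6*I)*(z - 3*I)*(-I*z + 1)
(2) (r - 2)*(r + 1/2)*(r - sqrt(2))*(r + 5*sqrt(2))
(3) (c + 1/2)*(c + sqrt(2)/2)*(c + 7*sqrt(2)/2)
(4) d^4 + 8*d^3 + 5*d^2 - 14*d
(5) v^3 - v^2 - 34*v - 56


(1) = -I*z^3 - 8*z^2 + 9*I*z - 18
(2) = r^4 - 3*r^3/2 + 4*sqrt(2)*r^3 - 11*r^2 - 6*sqrt(2)*r^2 - 4*sqrt(2)*r + 15*r + 10
(3) = c^3 + c^2/2 + 4*sqrt(2)*c^2 + 2*sqrt(2)*c + 7*c/2 + 7/4
(4) = d*(d - 1)*(d + 2)*(d + 7)
(5) = (v - 7)*(v + 2)*(v + 4)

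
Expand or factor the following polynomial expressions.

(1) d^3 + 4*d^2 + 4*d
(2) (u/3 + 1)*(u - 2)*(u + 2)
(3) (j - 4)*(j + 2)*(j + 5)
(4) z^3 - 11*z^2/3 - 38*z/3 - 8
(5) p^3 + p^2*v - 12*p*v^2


(1) = d*(d + 2)^2
(2) = u^3/3 + u^2 - 4*u/3 - 4
(3) = j^3 + 3*j^2 - 18*j - 40
(4) = (z - 6)*(z + 1)*(z + 4/3)
(5) = p*(p - 3*v)*(p + 4*v)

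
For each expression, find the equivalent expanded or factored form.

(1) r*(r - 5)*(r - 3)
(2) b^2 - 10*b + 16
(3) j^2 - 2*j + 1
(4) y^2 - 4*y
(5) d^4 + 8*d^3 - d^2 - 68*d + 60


(1) = r^3 - 8*r^2 + 15*r
(2) = (b - 8)*(b - 2)
(3) = (j - 1)^2
(4) = y*(y - 4)
(5) = (d - 2)*(d - 1)*(d + 5)*(d + 6)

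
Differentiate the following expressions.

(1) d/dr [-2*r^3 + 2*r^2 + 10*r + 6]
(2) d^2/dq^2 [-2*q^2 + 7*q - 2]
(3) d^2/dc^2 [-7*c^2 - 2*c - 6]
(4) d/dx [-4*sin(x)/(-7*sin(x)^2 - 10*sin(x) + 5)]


(1) = -6*r^2 + 4*r + 10
(2) = -4
(3) = -14
(4) = 4*(7*cos(x)^2 - 12)*cos(x)/(7*sin(x)^2 + 10*sin(x) - 5)^2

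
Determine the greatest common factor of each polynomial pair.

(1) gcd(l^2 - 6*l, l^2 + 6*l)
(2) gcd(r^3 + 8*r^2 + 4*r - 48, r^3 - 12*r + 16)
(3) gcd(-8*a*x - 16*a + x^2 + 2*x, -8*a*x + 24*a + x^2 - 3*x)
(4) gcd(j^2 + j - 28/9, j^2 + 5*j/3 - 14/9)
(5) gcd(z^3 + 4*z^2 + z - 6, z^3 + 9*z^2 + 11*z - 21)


(1) = l
(2) = r^2 + 2*r - 8
(3) = -8*a + x
(4) = j + 7/3
(5) = z^2 + 2*z - 3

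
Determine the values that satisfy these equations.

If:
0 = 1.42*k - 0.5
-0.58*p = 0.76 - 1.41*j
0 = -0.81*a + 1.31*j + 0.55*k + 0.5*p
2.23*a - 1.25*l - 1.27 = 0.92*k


Then:
a = 1.28254968916907*p + 1.11081637359398
j = 0.411347517730496*p + 0.539007092198582
k = 0.35
l = 2.28806864547763*p + 0.706541480914204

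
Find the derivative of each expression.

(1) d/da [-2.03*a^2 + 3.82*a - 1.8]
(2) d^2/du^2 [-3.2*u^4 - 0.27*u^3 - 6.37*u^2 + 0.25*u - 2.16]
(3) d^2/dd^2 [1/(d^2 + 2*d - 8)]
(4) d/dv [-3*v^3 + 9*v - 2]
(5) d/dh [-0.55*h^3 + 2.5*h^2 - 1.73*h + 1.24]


(1) = 3.82 - 4.06*a
(2) = -38.4*u^2 - 1.62*u - 12.74
(3) = 2*(-d^2 - 2*d + 4*(d + 1)^2 + 8)/(d^2 + 2*d - 8)^3
(4) = 9 - 9*v^2
(5) = -1.65*h^2 + 5.0*h - 1.73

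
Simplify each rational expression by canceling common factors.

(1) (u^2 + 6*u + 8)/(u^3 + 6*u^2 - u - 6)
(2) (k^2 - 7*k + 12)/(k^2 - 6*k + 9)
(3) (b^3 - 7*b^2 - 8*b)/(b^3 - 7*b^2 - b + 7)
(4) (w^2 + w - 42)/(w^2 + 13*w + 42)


(1) = (u^2 + 6*u + 8)/(u^3 + 6*u^2 - u - 6)
(2) = (k - 4)/(k - 3)
(3) = (b^2 - 8*b)/(b^2 - 8*b + 7)
(4) = (w - 6)/(w + 6)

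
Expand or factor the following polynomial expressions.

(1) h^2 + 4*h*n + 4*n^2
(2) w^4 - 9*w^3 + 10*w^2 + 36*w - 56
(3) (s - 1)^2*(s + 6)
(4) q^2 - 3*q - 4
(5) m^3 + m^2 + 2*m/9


(1) = (h + 2*n)^2
(2) = (w - 7)*(w - 2)^2*(w + 2)
(3) = s^3 + 4*s^2 - 11*s + 6
(4) = (q - 4)*(q + 1)
(5) = m*(m + 1/3)*(m + 2/3)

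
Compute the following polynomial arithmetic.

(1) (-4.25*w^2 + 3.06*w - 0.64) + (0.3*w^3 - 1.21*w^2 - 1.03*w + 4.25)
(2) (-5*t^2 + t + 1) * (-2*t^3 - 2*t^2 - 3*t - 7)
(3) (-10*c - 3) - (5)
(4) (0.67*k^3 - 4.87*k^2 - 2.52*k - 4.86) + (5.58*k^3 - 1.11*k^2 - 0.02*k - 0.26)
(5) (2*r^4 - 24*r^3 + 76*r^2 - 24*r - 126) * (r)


(1) = 0.3*w^3 - 5.46*w^2 + 2.03*w + 3.61
(2) = 10*t^5 + 8*t^4 + 11*t^3 + 30*t^2 - 10*t - 7
(3) = -10*c - 8
(4) = 6.25*k^3 - 5.98*k^2 - 2.54*k - 5.12
(5) = 2*r^5 - 24*r^4 + 76*r^3 - 24*r^2 - 126*r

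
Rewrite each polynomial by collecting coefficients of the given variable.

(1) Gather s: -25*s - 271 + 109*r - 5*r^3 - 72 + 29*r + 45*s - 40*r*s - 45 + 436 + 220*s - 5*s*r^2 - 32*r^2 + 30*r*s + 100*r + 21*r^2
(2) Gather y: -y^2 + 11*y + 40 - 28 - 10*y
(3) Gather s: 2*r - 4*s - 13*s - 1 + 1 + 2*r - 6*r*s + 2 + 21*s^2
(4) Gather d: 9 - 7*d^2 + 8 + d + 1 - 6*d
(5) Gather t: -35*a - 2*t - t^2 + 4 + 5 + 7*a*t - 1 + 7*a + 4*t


(1) = -5*r^3 - 11*r^2 + 238*r + s*(-5*r^2 - 10*r + 240) + 48
(2) = -y^2 + y + 12
(3) = 4*r + 21*s^2 + s*(-6*r - 17) + 2
(4) = -7*d^2 - 5*d + 18
(5) = -28*a - t^2 + t*(7*a + 2) + 8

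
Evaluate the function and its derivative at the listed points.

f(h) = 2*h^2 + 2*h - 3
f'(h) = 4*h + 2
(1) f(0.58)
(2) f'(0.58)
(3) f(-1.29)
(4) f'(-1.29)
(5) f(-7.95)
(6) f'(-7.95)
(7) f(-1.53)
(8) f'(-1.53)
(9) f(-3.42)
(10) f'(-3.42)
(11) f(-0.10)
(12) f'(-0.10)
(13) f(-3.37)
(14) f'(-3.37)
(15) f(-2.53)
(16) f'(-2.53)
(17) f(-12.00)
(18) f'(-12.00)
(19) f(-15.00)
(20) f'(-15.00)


(1) = -1.17
(2) = 4.32
(3) = -2.25
(4) = -3.16
(5) = 107.50
(6) = -29.80
(7) = -1.38
(8) = -4.12
(9) = 13.55
(10) = -11.68
(11) = -3.18
(12) = 1.60
(13) = 12.97
(14) = -11.48
(15) = 4.74
(16) = -8.12
(17) = 261.00
(18) = -46.00
(19) = 417.00
(20) = -58.00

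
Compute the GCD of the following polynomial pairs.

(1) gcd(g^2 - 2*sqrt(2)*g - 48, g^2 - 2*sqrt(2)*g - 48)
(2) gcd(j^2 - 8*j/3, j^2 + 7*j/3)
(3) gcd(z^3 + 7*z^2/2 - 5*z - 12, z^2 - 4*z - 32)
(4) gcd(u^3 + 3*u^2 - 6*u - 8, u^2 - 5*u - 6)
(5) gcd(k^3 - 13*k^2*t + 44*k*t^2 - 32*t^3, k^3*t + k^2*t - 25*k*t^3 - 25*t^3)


(1) = gcd((g - 6*sqrt(2))*(g + 4*sqrt(2)), (g - 6*sqrt(2))*(g + 4*sqrt(2))) = g^2 - 2*sqrt(2)*g - 48
(2) = gcd(j*(j - 8/3), j*(j + 7/3)) = j
(3) = gcd((z - 2)*(z + 3/2)*(z + 4), (z - 8)*(z + 4)) = z + 4
(4) = u + 1
(5) = gcd((k - 8*t)*(k - 4*t)*(k - t), (k - 5*t)*(k + 5*t)*(k*t + t)) = 1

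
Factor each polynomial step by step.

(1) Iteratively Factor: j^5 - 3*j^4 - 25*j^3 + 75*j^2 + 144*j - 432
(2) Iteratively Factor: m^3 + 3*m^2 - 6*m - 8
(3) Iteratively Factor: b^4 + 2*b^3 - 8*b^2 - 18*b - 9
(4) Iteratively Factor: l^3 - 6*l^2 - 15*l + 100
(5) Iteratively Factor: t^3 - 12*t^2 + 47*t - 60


(1) = (j - 3)*(j^4 - 25*j^2 + 144) = (j - 3)^2*(j^3 + 3*j^2 - 16*j - 48) = (j - 4)*(j - 3)^2*(j^2 + 7*j + 12) = (j - 4)*(j - 3)^2*(j + 3)*(j + 4)
(2) = (m + 4)*(m^2 - m - 2) = (m + 1)*(m + 4)*(m - 2)
(3) = (b - 3)*(b^3 + 5*b^2 + 7*b + 3) = (b - 3)*(b + 1)*(b^2 + 4*b + 3) = (b - 3)*(b + 1)*(b + 3)*(b + 1)
(4) = (l + 4)*(l^2 - 10*l + 25) = (l - 5)*(l + 4)*(l - 5)
(5) = (t - 5)*(t^2 - 7*t + 12) = (t - 5)*(t - 4)*(t - 3)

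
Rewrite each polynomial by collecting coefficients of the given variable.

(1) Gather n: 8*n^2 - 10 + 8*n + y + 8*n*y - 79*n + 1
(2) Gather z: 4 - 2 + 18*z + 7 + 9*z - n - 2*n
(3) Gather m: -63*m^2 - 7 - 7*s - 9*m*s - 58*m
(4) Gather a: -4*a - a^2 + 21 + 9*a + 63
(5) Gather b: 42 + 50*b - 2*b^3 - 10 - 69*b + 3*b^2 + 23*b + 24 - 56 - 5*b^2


(1) = 8*n^2 + n*(8*y - 71) + y - 9
(2) = -3*n + 27*z + 9
(3) = -63*m^2 + m*(-9*s - 58) - 7*s - 7
(4) = -a^2 + 5*a + 84
(5) = -2*b^3 - 2*b^2 + 4*b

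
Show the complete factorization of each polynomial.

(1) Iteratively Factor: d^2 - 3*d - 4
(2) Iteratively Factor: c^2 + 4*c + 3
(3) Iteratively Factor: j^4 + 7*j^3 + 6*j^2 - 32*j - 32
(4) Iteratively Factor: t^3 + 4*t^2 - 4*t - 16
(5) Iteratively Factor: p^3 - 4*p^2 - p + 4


(1) = (d - 4)*(d + 1)
(2) = (c + 1)*(c + 3)
(3) = (j + 4)*(j^3 + 3*j^2 - 6*j - 8) = (j + 1)*(j + 4)*(j^2 + 2*j - 8) = (j + 1)*(j + 4)^2*(j - 2)
(4) = (t + 4)*(t^2 - 4) = (t + 2)*(t + 4)*(t - 2)
(5) = (p + 1)*(p^2 - 5*p + 4) = (p - 1)*(p + 1)*(p - 4)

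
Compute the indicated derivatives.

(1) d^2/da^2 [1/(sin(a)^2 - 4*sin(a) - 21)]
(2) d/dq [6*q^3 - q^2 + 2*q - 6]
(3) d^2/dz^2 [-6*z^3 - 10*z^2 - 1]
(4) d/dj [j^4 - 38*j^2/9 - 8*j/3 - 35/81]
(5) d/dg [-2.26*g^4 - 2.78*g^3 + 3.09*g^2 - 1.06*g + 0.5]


(1) = 2*(-2*sin(a)^4 + 6*sin(a)^3 - 47*sin(a)^2 + 30*sin(a) + 37)/((sin(a) - 7)^3*(sin(a) + 3)^3)
(2) = 18*q^2 - 2*q + 2
(3) = -36*z - 20
(4) = 4*j^3 - 76*j/9 - 8/3
(5) = -9.04*g^3 - 8.34*g^2 + 6.18*g - 1.06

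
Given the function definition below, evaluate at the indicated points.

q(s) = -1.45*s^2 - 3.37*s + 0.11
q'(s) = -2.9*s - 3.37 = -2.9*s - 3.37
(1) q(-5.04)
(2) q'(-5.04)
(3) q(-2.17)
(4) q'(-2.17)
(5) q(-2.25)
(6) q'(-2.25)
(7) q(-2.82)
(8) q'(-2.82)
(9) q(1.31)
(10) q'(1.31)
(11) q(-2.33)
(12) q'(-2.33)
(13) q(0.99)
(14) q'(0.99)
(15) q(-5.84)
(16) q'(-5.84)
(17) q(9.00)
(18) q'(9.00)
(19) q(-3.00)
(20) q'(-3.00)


(1) = -19.74
(2) = 11.25
(3) = 0.59
(4) = 2.92
(5) = 0.35
(6) = 3.15
(7) = -1.92
(8) = 4.81
(9) = -6.79
(10) = -7.17
(11) = 0.09
(12) = 3.39
(13) = -4.65
(14) = -6.24
(15) = -29.66
(16) = 13.57
(17) = -147.67
(18) = -29.47
(19) = -2.83
(20) = 5.33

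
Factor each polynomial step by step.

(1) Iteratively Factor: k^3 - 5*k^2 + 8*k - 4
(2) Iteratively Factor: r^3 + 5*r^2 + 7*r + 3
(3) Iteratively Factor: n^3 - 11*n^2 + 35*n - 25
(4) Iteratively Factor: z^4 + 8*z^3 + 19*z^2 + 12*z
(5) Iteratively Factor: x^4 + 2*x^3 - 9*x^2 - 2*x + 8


(1) = (k - 2)*(k^2 - 3*k + 2) = (k - 2)^2*(k - 1)
(2) = (r + 3)*(r^2 + 2*r + 1) = (r + 1)*(r + 3)*(r + 1)
(3) = (n - 5)*(n^2 - 6*n + 5) = (n - 5)*(n - 1)*(n - 5)
(4) = (z)*(z^3 + 8*z^2 + 19*z + 12) = z*(z + 1)*(z^2 + 7*z + 12) = z*(z + 1)*(z + 4)*(z + 3)
(5) = (x - 1)*(x^3 + 3*x^2 - 6*x - 8) = (x - 1)*(x + 1)*(x^2 + 2*x - 8) = (x - 2)*(x - 1)*(x + 1)*(x + 4)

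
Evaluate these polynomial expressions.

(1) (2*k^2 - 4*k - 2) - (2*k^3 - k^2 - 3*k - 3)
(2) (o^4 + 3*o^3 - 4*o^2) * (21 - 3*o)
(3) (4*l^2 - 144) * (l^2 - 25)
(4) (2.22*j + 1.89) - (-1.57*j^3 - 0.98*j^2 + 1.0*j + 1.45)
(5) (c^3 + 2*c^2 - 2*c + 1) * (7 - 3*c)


(1) = -2*k^3 + 3*k^2 - k + 1
(2) = -3*o^5 + 12*o^4 + 75*o^3 - 84*o^2
(3) = 4*l^4 - 244*l^2 + 3600
(4) = 1.57*j^3 + 0.98*j^2 + 1.22*j + 0.44
(5) = -3*c^4 + c^3 + 20*c^2 - 17*c + 7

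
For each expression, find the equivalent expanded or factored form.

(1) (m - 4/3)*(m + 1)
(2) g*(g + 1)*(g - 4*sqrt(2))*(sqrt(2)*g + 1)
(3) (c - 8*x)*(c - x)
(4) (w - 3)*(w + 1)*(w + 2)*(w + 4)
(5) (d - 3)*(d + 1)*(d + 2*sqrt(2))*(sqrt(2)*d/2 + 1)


(1) = m^2 - m/3 - 4/3
(2) = sqrt(2)*g^4 - 7*g^3 + sqrt(2)*g^3 - 7*g^2 - 4*sqrt(2)*g^2 - 4*sqrt(2)*g
(3) = c^2 - 9*c*x + 8*x^2
(4) = w^4 + 4*w^3 - 7*w^2 - 34*w - 24
(5) = sqrt(2)*d^4/2 - sqrt(2)*d^3 + 3*d^3 - 6*d^2 + sqrt(2)*d^2/2 - 9*d - 4*sqrt(2)*d - 6*sqrt(2)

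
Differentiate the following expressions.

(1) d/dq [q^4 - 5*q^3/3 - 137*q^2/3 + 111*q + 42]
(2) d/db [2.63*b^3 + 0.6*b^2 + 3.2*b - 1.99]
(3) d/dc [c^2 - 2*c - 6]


(1) = 4*q^3 - 5*q^2 - 274*q/3 + 111
(2) = 7.89*b^2 + 1.2*b + 3.2
(3) = 2*c - 2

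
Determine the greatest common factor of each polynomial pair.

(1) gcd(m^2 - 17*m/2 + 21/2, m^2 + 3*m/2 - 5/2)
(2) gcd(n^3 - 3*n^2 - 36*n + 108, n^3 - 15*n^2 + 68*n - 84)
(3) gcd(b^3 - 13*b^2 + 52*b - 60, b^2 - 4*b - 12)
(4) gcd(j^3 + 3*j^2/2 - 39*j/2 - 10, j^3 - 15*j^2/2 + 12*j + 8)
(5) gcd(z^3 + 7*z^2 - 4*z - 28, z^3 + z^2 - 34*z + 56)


(1) = 1
(2) = n - 6
(3) = gcd((b - 6)*(b - 5)*(b - 2), (b - 6)*(b + 2)) = b - 6
(4) = j^2 - 7*j/2 - 2
(5) = z^2 + 5*z - 14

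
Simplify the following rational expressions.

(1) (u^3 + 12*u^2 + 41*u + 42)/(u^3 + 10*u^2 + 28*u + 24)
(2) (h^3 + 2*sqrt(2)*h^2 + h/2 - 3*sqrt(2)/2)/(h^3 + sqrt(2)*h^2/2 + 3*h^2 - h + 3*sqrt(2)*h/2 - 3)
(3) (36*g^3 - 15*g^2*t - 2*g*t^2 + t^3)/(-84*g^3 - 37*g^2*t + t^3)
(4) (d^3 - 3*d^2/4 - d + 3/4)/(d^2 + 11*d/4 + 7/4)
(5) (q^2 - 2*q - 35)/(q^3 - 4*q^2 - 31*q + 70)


(1) = (u^2 + 10*u + 21)/(u^2 + 8*u + 12)
(2) = (4*h + 6*sqrt(2))/(4*h + 12)
(3) = (9*g^2 - 6*g*t + t^2)/(-21*g^2 - 4*g*t + t^2)
(4) = (4*d^2 - 7*d + 3)/(4*d + 7)
(5) = 1/(q - 2)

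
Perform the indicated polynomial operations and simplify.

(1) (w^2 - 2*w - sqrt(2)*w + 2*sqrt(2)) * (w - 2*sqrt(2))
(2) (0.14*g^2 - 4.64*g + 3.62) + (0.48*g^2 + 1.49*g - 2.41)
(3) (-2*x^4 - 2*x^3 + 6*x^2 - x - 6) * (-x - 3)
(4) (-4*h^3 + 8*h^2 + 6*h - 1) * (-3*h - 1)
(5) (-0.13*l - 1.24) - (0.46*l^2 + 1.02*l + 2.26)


(1) = w^3 - 3*sqrt(2)*w^2 - 2*w^2 + 4*w + 6*sqrt(2)*w - 8
(2) = 0.62*g^2 - 3.15*g + 1.21
(3) = 2*x^5 + 8*x^4 - 17*x^2 + 9*x + 18
(4) = 12*h^4 - 20*h^3 - 26*h^2 - 3*h + 1
(5) = -0.46*l^2 - 1.15*l - 3.5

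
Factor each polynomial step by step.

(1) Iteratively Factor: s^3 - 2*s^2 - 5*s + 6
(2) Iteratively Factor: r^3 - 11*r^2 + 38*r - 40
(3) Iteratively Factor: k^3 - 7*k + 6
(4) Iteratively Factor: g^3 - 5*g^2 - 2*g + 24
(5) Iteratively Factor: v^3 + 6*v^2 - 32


(1) = (s + 2)*(s^2 - 4*s + 3) = (s - 1)*(s + 2)*(s - 3)
(2) = (r - 4)*(r^2 - 7*r + 10) = (r - 5)*(r - 4)*(r - 2)
(3) = (k + 3)*(k^2 - 3*k + 2) = (k - 2)*(k + 3)*(k - 1)
(4) = (g - 4)*(g^2 - g - 6) = (g - 4)*(g - 3)*(g + 2)
(5) = (v + 4)*(v^2 + 2*v - 8) = (v - 2)*(v + 4)*(v + 4)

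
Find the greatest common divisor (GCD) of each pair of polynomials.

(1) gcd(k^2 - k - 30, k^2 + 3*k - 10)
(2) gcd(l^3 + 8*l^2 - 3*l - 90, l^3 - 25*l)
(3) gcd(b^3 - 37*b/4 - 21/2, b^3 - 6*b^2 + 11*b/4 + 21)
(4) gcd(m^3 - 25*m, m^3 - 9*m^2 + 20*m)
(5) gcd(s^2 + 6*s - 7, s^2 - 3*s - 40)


(1) = gcd((k - 6)*(k + 5), (k - 2)*(k + 5)) = k + 5
(2) = gcd((l - 3)*(l + 5)*(l + 6), l*(l - 5)*(l + 5)) = l + 5
(3) = gcd((b - 7/2)*(b + 3/2)*(b + 2), (b - 4)*(b - 7/2)*(b + 3/2)) = b^2 - 2*b - 21/4
(4) = m^2 - 5*m
(5) = 1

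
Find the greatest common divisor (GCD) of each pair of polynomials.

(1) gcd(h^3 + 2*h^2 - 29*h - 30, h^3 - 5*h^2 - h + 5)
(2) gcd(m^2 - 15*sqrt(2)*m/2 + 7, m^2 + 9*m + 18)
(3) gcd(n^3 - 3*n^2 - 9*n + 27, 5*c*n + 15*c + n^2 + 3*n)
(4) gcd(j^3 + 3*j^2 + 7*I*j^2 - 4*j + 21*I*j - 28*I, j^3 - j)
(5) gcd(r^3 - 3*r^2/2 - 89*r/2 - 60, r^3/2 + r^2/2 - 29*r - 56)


(1) = gcd((h - 5)*(h + 1)*(h + 6), (h - 5)*(h - 1)*(h + 1)) = h^2 - 4*h - 5
(2) = 1
(3) = gcd((n - 3)^2*(n + 3), (5*c + n)*(n + 3)) = n + 3
(4) = gcd((j - 1)*(j + 4)*(j + 7*I), j*(j - 1)*(j + 1)) = j - 1
(5) = r - 8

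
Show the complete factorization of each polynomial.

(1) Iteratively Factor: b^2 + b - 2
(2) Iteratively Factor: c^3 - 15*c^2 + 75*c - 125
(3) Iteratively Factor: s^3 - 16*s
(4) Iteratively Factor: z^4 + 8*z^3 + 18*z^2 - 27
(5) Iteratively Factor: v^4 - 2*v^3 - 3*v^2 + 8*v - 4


(1) = (b - 1)*(b + 2)
(2) = (c - 5)*(c^2 - 10*c + 25) = (c - 5)^2*(c - 5)
(3) = (s)*(s^2 - 16) = s*(s + 4)*(s - 4)
(4) = (z + 3)*(z^3 + 5*z^2 + 3*z - 9) = (z + 3)^2*(z^2 + 2*z - 3) = (z + 3)^3*(z - 1)
(5) = (v - 2)*(v^3 - 3*v + 2) = (v - 2)*(v - 1)*(v^2 + v - 2) = (v - 2)*(v - 1)*(v + 2)*(v - 1)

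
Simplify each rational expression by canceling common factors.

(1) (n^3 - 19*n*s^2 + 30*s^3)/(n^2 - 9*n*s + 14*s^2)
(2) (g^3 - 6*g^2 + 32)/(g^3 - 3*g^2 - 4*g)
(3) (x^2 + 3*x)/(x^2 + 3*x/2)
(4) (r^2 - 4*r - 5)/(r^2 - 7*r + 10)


(1) = (-n^2 - 2*n*s + 15*s^2)/(-n + 7*s)
(2) = (g^2 - 2*g - 8)/(g^2 + g)
(3) = (2*x + 6)/(2*x + 3)
(4) = (r + 1)/(r - 2)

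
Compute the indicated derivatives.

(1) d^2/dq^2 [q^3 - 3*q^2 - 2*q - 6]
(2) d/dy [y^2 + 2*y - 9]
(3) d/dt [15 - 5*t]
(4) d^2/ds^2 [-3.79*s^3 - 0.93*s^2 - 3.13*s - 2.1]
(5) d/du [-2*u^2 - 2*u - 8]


(1) = 6*q - 6
(2) = 2*y + 2
(3) = -5
(4) = -22.74*s - 1.86
(5) = -4*u - 2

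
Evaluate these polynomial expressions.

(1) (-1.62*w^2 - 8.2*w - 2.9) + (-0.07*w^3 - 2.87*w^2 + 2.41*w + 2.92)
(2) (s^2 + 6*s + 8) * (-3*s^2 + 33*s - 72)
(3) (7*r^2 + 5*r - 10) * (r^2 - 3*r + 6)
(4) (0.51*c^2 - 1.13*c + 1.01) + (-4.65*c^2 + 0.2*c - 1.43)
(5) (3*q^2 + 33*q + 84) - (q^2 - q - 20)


(1) = -0.07*w^3 - 4.49*w^2 - 5.79*w + 0.02
(2) = -3*s^4 + 15*s^3 + 102*s^2 - 168*s - 576
(3) = 7*r^4 - 16*r^3 + 17*r^2 + 60*r - 60
(4) = -4.14*c^2 - 0.93*c - 0.42
(5) = 2*q^2 + 34*q + 104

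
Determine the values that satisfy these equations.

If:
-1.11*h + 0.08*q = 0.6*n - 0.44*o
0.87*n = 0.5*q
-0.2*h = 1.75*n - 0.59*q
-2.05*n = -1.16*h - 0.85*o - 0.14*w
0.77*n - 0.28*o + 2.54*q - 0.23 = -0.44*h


Then:
h = -0.14
n = 0.04
o = -0.32
q = 0.07
w = 3.68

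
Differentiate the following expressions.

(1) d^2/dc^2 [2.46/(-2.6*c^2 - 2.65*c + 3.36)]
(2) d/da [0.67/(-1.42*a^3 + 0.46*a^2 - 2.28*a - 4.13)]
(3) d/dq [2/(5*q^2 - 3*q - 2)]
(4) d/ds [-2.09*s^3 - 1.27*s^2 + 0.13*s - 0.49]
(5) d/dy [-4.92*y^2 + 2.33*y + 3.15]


(1) = (33.2592*c^2 + 33.8988*c - 2.46*(5.2*c + 2.65)*(10.4*c + 5.3) - 42.98112)/(2.6*c^2 + 2.65*c - 3.36)^3
(2) = (2.8542*a^2 - 0.6164*a + 1.5276)/(1.42*a^3 - 0.46*a^2 + 2.28*a + 4.13)^2
(3) = 2*(3 - 10*q)/(-5*q^2 + 3*q + 2)^2
(4) = -6.27*s^2 - 2.54*s + 0.13
(5) = 2.33 - 9.84*y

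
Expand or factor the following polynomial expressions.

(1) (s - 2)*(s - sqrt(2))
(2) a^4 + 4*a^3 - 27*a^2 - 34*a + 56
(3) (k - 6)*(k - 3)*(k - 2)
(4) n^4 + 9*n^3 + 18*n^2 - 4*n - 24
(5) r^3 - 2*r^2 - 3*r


(1) = s^2 - 2*s - sqrt(2)*s + 2*sqrt(2)
(2) = (a - 4)*(a - 1)*(a + 2)*(a + 7)
(3) = k^3 - 11*k^2 + 36*k - 36
(4) = (n - 1)*(n + 2)^2*(n + 6)
(5) = r*(r - 3)*(r + 1)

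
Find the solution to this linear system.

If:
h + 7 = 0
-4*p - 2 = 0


Then:
h = -7
p = -1/2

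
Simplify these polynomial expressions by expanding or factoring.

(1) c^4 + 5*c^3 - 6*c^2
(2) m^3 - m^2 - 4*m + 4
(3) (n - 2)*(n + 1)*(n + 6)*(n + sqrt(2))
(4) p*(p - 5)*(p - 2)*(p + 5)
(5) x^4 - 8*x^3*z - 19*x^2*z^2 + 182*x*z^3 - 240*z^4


(1) = c^2*(c - 1)*(c + 6)
(2) = (m - 2)*(m - 1)*(m + 2)
(3) = n^4 + sqrt(2)*n^3 + 5*n^3 - 8*n^2 + 5*sqrt(2)*n^2 - 12*n - 8*sqrt(2)*n - 12*sqrt(2)
(4) = p^4 - 2*p^3 - 25*p^2 + 50*p
(5) = (x - 8*z)*(x - 3*z)*(x - 2*z)*(x + 5*z)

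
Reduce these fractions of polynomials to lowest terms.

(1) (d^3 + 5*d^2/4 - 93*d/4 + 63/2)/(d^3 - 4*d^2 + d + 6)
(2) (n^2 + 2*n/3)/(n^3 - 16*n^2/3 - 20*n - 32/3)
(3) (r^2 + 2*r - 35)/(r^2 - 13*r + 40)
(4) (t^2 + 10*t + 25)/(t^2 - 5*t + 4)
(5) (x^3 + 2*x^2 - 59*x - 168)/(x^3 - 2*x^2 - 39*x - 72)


(1) = (4*d^2 + 17*d - 42)/(4*d^2 - 4*d - 8)
(2) = n/(n^2 - 6*n - 16)
(3) = (r + 7)/(r - 8)
(4) = (t^2 + 10*t + 25)/(t^2 - 5*t + 4)
(5) = (x + 7)/(x + 3)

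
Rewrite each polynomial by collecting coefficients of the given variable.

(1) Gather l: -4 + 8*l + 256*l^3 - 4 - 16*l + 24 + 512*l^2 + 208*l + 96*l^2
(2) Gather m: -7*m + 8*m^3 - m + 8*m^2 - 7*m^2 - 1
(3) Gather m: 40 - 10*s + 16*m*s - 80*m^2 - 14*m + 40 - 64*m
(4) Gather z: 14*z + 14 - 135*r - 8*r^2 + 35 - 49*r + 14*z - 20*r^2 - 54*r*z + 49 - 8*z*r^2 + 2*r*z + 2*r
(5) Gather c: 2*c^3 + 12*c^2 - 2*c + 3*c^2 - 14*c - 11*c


(1) = 256*l^3 + 608*l^2 + 200*l + 16
(2) = 8*m^3 + m^2 - 8*m - 1
(3) = -80*m^2 + m*(16*s - 78) - 10*s + 80
(4) = -28*r^2 - 182*r + z*(-8*r^2 - 52*r + 28) + 98
(5) = 2*c^3 + 15*c^2 - 27*c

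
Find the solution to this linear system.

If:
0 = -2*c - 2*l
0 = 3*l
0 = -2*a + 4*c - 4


Then:
a = -2
c = 0
l = 0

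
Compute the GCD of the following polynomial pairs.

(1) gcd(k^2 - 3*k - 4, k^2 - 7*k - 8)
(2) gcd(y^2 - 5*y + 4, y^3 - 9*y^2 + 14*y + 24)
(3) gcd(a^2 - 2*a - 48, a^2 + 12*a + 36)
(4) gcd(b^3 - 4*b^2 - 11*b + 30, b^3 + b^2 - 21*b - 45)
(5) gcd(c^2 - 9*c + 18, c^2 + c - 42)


(1) = gcd((k - 4)*(k + 1), (k - 8)*(k + 1)) = k + 1
(2) = y - 4
(3) = gcd((a - 8)*(a + 6), (a + 6)^2) = a + 6
(4) = gcd((b - 5)*(b - 2)*(b + 3), (b - 5)*(b + 3)^2) = b^2 - 2*b - 15
(5) = c - 6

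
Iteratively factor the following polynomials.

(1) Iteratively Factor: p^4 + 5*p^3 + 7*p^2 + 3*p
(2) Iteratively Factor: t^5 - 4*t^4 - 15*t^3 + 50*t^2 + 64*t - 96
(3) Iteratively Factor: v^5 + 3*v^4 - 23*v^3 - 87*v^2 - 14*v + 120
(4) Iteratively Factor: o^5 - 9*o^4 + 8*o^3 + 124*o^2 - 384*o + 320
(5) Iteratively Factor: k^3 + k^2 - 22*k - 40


(1) = (p + 1)*(p^3 + 4*p^2 + 3*p) = (p + 1)*(p + 3)*(p^2 + p) = (p + 1)^2*(p + 3)*(p)
(2) = (t + 2)*(t^4 - 6*t^3 - 3*t^2 + 56*t - 48) = (t - 4)*(t + 2)*(t^3 - 2*t^2 - 11*t + 12) = (t - 4)*(t - 1)*(t + 2)*(t^2 - t - 12) = (t - 4)*(t - 1)*(t + 2)*(t + 3)*(t - 4)
(3) = (v - 5)*(v^4 + 8*v^3 + 17*v^2 - 2*v - 24) = (v - 5)*(v + 4)*(v^3 + 4*v^2 + v - 6) = (v - 5)*(v + 3)*(v + 4)*(v^2 + v - 2) = (v - 5)*(v + 2)*(v + 3)*(v + 4)*(v - 1)
(4) = (o - 4)*(o^4 - 5*o^3 - 12*o^2 + 76*o - 80) = (o - 4)*(o + 4)*(o^3 - 9*o^2 + 24*o - 20) = (o - 4)*(o - 2)*(o + 4)*(o^2 - 7*o + 10) = (o - 5)*(o - 4)*(o - 2)*(o + 4)*(o - 2)
(5) = (k + 4)*(k^2 - 3*k - 10) = (k + 2)*(k + 4)*(k - 5)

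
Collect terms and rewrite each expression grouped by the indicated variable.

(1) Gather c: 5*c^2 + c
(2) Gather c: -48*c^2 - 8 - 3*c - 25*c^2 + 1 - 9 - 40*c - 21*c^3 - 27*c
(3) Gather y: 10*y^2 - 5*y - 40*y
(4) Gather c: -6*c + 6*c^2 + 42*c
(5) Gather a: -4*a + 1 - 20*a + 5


(1) = 5*c^2 + c
(2) = -21*c^3 - 73*c^2 - 70*c - 16
(3) = 10*y^2 - 45*y
(4) = 6*c^2 + 36*c
(5) = 6 - 24*a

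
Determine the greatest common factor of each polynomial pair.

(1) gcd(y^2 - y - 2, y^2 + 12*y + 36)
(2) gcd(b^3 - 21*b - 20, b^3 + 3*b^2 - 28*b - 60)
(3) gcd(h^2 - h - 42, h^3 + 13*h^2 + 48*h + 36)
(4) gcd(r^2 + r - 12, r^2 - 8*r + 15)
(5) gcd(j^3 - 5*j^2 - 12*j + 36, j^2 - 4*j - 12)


(1) = 1
(2) = gcd((b - 5)*(b + 1)*(b + 4), (b - 5)*(b + 2)*(b + 6)) = b - 5
(3) = h + 6
(4) = r - 3
(5) = j - 6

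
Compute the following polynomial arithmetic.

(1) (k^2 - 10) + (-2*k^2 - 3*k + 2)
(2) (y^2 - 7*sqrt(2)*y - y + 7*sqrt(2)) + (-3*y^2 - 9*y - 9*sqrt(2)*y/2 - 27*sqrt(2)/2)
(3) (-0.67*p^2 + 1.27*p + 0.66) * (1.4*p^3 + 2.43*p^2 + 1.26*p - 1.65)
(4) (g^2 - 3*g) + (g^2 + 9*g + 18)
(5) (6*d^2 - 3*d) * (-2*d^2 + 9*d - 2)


(1) = -k^2 - 3*k - 8
(2) = -2*y^2 - 23*sqrt(2)*y/2 - 10*y - 13*sqrt(2)/2
(3) = -0.938*p^5 + 0.1499*p^4 + 3.1659*p^3 + 4.3095*p^2 - 1.2639*p - 1.089
(4) = 2*g^2 + 6*g + 18
(5) = -12*d^4 + 60*d^3 - 39*d^2 + 6*d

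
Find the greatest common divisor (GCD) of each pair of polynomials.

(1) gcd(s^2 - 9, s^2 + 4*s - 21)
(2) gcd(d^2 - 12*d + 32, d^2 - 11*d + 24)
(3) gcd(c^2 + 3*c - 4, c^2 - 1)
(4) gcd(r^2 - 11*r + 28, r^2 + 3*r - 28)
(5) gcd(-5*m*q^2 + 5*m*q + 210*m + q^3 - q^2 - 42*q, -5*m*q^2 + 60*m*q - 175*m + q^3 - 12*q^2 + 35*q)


(1) = gcd((s - 3)*(s + 3), (s - 3)*(s + 7)) = s - 3
(2) = d - 8
(3) = c - 1
(4) = r - 4
(5) = -5*m*q + 35*m + q^2 - 7*q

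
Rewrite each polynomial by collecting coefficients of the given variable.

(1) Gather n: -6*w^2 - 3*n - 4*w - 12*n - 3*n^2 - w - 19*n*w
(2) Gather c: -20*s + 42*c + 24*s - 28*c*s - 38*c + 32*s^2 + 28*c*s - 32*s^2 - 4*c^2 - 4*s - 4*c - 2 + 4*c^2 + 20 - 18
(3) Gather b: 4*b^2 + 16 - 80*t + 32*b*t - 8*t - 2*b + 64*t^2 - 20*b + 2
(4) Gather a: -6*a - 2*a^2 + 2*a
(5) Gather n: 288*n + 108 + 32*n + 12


(1) = -3*n^2 + n*(-19*w - 15) - 6*w^2 - 5*w
(2) = 0
(3) = 4*b^2 + b*(32*t - 22) + 64*t^2 - 88*t + 18
(4) = -2*a^2 - 4*a
(5) = 320*n + 120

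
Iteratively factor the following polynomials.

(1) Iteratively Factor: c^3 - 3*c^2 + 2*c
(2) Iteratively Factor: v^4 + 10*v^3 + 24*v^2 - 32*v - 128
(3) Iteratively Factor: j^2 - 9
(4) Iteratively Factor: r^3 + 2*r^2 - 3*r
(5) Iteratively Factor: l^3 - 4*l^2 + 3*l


(1) = (c)*(c^2 - 3*c + 2) = c*(c - 1)*(c - 2)
(2) = (v + 4)*(v^3 + 6*v^2 - 32) = (v - 2)*(v + 4)*(v^2 + 8*v + 16) = (v - 2)*(v + 4)^2*(v + 4)
(3) = (j - 3)*(j + 3)
(4) = (r - 1)*(r^2 + 3*r) = r*(r - 1)*(r + 3)
(5) = (l - 1)*(l^2 - 3*l) = l*(l - 1)*(l - 3)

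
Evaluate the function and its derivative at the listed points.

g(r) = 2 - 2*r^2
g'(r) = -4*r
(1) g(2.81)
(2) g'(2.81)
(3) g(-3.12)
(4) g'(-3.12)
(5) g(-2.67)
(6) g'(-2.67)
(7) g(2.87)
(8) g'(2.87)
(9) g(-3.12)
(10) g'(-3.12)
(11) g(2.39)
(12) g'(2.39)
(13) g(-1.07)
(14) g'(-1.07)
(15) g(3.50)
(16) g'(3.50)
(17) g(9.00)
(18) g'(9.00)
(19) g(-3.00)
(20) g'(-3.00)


(1) = -13.79
(2) = -11.24
(3) = -17.47
(4) = 12.48
(5) = -12.26
(6) = 10.68
(7) = -14.47
(8) = -11.48
(9) = -17.47
(10) = 12.48
(11) = -9.42
(12) = -9.56
(13) = -0.29
(14) = 4.28
(15) = -22.50
(16) = -14.00
(17) = -160.00
(18) = -36.00
(19) = -16.00
(20) = 12.00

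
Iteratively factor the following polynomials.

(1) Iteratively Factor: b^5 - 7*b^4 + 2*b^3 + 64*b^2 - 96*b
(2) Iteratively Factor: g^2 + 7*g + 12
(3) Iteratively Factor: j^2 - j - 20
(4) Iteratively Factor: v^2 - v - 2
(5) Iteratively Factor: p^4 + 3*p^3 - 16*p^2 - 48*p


(1) = (b - 4)*(b^4 - 3*b^3 - 10*b^2 + 24*b) = (b - 4)*(b + 3)*(b^3 - 6*b^2 + 8*b) = b*(b - 4)*(b + 3)*(b^2 - 6*b + 8) = b*(b - 4)*(b - 2)*(b + 3)*(b - 4)
(2) = (g + 4)*(g + 3)
(3) = (j + 4)*(j - 5)
(4) = (v + 1)*(v - 2)
(5) = (p + 4)*(p^3 - p^2 - 12*p) = p*(p + 4)*(p^2 - p - 12) = p*(p + 3)*(p + 4)*(p - 4)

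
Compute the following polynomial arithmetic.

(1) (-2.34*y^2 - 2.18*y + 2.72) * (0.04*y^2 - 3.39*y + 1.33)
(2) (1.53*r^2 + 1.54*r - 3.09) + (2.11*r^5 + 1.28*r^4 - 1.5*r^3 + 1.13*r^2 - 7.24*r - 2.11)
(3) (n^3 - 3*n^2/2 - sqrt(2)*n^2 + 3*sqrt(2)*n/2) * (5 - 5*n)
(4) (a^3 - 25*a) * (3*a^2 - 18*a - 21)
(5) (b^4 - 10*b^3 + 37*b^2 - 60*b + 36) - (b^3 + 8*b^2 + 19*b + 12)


(1) = -0.0936*y^4 + 7.8454*y^3 + 4.3868*y^2 - 12.1202*y + 3.6176
(2) = 2.11*r^5 + 1.28*r^4 - 1.5*r^3 + 2.66*r^2 - 5.7*r - 5.2
(3) = -5*n^4 + 5*sqrt(2)*n^3 + 25*n^3/2 - 25*sqrt(2)*n^2/2 - 15*n^2/2 + 15*sqrt(2)*n/2
(4) = 3*a^5 - 18*a^4 - 96*a^3 + 450*a^2 + 525*a
(5) = b^4 - 11*b^3 + 29*b^2 - 79*b + 24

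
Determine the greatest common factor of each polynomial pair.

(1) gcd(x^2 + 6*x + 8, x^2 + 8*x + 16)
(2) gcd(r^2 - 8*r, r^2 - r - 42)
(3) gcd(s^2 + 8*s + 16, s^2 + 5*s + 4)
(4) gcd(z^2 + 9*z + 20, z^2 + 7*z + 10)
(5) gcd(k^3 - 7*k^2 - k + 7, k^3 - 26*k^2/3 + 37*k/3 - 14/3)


(1) = x + 4
(2) = gcd(r*(r - 8), (r - 7)*(r + 6)) = 1
(3) = s + 4
(4) = z + 5
(5) = k^2 - 8*k + 7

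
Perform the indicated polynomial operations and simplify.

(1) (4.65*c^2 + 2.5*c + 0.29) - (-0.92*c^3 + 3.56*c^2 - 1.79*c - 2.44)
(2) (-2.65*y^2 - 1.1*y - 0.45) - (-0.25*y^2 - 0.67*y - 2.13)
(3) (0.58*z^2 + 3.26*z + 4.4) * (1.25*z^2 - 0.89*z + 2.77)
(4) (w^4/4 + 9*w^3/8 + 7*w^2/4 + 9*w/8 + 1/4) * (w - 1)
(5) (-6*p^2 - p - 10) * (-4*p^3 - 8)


(1) = 0.92*c^3 + 1.09*c^2 + 4.29*c + 2.73
(2) = -2.4*y^2 - 0.43*y + 1.68
(3) = 0.725*z^4 + 3.5588*z^3 + 4.2052*z^2 + 5.1142*z + 12.188
(4) = w^5/4 + 7*w^4/8 + 5*w^3/8 - 5*w^2/8 - 7*w/8 - 1/4
(5) = 24*p^5 + 4*p^4 + 40*p^3 + 48*p^2 + 8*p + 80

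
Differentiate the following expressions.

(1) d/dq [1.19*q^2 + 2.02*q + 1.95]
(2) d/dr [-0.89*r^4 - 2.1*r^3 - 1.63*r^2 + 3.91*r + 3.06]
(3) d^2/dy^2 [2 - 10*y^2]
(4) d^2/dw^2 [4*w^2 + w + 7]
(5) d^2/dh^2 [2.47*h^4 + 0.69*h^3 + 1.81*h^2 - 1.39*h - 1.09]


(1) = 2.38*q + 2.02
(2) = -3.56*r^3 - 6.3*r^2 - 3.26*r + 3.91
(3) = -20
(4) = 8
(5) = 29.64*h^2 + 4.14*h + 3.62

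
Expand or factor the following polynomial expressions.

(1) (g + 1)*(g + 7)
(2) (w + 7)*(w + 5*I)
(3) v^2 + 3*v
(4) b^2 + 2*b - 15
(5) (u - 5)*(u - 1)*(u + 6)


(1) = g^2 + 8*g + 7
(2) = w^2 + 7*w + 5*I*w + 35*I
(3) = v*(v + 3)
(4) = (b - 3)*(b + 5)
(5) = u^3 - 31*u + 30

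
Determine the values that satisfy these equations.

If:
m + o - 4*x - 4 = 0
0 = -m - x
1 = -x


Then:
m = 1
o = -1
x = -1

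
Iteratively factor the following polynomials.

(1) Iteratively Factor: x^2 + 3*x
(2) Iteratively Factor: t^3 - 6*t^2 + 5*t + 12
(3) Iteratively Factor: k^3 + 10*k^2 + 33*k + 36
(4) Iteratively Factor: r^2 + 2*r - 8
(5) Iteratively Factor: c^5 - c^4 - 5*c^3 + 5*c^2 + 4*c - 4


(1) = (x)*(x + 3)
(2) = (t - 3)*(t^2 - 3*t - 4) = (t - 3)*(t + 1)*(t - 4)
(3) = (k + 4)*(k^2 + 6*k + 9) = (k + 3)*(k + 4)*(k + 3)
(4) = (r + 4)*(r - 2)
(5) = (c - 1)*(c^4 - 5*c^2 + 4) = (c - 1)*(c + 1)*(c^3 - c^2 - 4*c + 4) = (c - 1)^2*(c + 1)*(c^2 - 4) = (c - 2)*(c - 1)^2*(c + 1)*(c + 2)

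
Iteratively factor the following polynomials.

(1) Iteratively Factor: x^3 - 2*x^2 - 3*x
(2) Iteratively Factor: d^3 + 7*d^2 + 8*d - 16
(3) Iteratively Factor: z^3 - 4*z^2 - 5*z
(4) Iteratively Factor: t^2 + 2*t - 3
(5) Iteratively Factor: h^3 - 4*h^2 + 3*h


(1) = (x - 3)*(x^2 + x) = x*(x - 3)*(x + 1)
(2) = (d - 1)*(d^2 + 8*d + 16) = (d - 1)*(d + 4)*(d + 4)
(3) = (z)*(z^2 - 4*z - 5) = z*(z + 1)*(z - 5)
(4) = (t + 3)*(t - 1)
(5) = (h - 1)*(h^2 - 3*h) = (h - 3)*(h - 1)*(h)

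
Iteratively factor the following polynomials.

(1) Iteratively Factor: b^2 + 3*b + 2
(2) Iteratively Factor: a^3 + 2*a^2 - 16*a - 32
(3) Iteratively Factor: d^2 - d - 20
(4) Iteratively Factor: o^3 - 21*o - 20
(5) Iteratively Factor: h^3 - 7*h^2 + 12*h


(1) = (b + 1)*(b + 2)
(2) = (a + 4)*(a^2 - 2*a - 8) = (a + 2)*(a + 4)*(a - 4)
(3) = (d - 5)*(d + 4)
(4) = (o + 4)*(o^2 - 4*o - 5) = (o - 5)*(o + 4)*(o + 1)
(5) = (h - 4)*(h^2 - 3*h) = (h - 4)*(h - 3)*(h)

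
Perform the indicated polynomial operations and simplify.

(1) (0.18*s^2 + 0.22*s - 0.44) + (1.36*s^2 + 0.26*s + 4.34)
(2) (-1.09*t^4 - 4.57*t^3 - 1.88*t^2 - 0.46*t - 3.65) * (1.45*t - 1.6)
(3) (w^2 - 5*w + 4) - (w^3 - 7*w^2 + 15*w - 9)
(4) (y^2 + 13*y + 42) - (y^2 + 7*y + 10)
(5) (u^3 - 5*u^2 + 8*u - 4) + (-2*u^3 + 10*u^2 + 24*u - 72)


(1) = 1.54*s^2 + 0.48*s + 3.9
(2) = -1.5805*t^5 - 4.8825*t^4 + 4.586*t^3 + 2.341*t^2 - 4.5565*t + 5.84
(3) = -w^3 + 8*w^2 - 20*w + 13
(4) = 6*y + 32
(5) = -u^3 + 5*u^2 + 32*u - 76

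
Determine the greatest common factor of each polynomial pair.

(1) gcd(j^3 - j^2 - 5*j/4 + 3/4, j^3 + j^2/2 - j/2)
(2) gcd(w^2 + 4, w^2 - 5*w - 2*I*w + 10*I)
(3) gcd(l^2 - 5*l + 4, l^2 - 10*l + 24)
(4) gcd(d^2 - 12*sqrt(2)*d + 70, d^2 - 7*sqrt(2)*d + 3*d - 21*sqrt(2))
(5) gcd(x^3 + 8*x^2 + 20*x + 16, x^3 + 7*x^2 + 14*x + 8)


(1) = gcd((j - 3/2)*(j - 1/2)*(j + 1), j*(j - 1/2)*(j + 1)) = j^2 + j/2 - 1/2
(2) = gcd((w - 2*I)*(w + 2*I), (w - 5)*(w - 2*I)) = w - 2*I
(3) = l - 4
(4) = d - 7*sqrt(2)
(5) = x^2 + 6*x + 8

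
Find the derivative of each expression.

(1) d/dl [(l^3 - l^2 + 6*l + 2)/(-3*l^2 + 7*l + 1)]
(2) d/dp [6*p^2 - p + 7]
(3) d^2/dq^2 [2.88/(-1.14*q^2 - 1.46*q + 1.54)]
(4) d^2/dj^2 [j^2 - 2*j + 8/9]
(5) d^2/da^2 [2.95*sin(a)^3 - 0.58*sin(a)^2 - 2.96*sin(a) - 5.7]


(1) = (-3*l^4 + 14*l^3 + 14*l^2 + 10*l - 8)/(9*l^4 - 42*l^3 + 43*l^2 + 14*l + 1)
(2) = 12*p - 1
(3) = (7.485696*q^2 + 9.586944*q - 2.88*(2.28*q + 1.46)*(4.56*q + 2.92) - 10.112256)/(1.14*q^2 + 1.46*q - 1.54)^3
(4) = 2
(5) = 0.7475*sin(a) + 6.6375*sin(3*a) - 1.16*cos(2*a)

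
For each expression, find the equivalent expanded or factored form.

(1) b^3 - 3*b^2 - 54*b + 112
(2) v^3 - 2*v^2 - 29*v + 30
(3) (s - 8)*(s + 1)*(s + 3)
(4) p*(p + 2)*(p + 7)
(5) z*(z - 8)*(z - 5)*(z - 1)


(1) = (b - 8)*(b - 2)*(b + 7)
(2) = (v - 6)*(v - 1)*(v + 5)
(3) = s^3 - 4*s^2 - 29*s - 24
(4) = p^3 + 9*p^2 + 14*p
(5) = z^4 - 14*z^3 + 53*z^2 - 40*z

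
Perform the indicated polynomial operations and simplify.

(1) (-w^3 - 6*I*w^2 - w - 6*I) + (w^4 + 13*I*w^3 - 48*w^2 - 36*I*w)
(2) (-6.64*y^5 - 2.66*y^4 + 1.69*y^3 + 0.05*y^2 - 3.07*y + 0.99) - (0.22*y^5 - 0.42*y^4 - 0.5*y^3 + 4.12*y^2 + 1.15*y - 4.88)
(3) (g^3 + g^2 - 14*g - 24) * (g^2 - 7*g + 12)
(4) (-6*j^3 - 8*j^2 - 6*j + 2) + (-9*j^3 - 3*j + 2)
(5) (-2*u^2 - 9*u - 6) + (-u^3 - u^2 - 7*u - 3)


(1) = w^4 - w^3 + 13*I*w^3 - 48*w^2 - 6*I*w^2 - w - 36*I*w - 6*I
(2) = -6.86*y^5 - 2.24*y^4 + 2.19*y^3 - 4.07*y^2 - 4.22*y + 5.87
(3) = g^5 - 6*g^4 - 9*g^3 + 86*g^2 - 288
(4) = -15*j^3 - 8*j^2 - 9*j + 4
(5) = -u^3 - 3*u^2 - 16*u - 9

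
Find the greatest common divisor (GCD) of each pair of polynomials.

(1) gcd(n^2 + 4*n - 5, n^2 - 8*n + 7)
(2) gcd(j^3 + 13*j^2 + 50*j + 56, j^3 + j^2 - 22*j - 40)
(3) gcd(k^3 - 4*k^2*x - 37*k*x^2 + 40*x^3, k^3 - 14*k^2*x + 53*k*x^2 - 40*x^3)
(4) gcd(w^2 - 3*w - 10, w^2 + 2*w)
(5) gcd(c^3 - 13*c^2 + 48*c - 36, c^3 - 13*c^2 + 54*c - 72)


(1) = gcd((n - 1)*(n + 5), (n - 7)*(n - 1)) = n - 1
(2) = j^2 + 6*j + 8
(3) = k^2 - 9*k*x + 8*x^2
(4) = gcd((w - 5)*(w + 2), w*(w + 2)) = w + 2
(5) = gcd((c - 6)^2*(c - 1), (c - 6)*(c - 4)*(c - 3)) = c - 6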